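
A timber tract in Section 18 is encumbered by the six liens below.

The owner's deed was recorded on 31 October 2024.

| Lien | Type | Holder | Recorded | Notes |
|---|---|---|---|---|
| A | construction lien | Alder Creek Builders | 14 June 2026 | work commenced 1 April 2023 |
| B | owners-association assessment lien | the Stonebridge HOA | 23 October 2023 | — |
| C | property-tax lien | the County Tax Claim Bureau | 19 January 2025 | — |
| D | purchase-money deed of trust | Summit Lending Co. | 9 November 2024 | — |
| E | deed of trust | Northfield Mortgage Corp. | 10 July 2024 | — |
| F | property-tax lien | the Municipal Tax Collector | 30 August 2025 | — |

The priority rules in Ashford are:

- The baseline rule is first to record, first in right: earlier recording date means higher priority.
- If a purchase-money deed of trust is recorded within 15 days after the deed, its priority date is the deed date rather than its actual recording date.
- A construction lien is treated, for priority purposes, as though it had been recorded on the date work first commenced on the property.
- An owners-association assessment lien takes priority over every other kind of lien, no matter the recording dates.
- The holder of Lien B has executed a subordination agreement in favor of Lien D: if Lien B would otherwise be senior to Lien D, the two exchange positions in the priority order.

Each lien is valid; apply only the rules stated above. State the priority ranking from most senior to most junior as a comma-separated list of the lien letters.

Effective dates after the stated exceptions: A is treated as recorded 1 April 2023, the work-commencement date; D's effective date is the deed date, 31 October 2024.
B is an owners-association assessment lien, so it outranks all other liens regardless of date.
Ordering the rest by effective date: A (1 April 2023), E (10 July 2024), D (31 October 2024), C (19 January 2025), F (30 August 2025).
The subordination applies — B was senior to D — so B and D swap.

D, A, E, B, C, F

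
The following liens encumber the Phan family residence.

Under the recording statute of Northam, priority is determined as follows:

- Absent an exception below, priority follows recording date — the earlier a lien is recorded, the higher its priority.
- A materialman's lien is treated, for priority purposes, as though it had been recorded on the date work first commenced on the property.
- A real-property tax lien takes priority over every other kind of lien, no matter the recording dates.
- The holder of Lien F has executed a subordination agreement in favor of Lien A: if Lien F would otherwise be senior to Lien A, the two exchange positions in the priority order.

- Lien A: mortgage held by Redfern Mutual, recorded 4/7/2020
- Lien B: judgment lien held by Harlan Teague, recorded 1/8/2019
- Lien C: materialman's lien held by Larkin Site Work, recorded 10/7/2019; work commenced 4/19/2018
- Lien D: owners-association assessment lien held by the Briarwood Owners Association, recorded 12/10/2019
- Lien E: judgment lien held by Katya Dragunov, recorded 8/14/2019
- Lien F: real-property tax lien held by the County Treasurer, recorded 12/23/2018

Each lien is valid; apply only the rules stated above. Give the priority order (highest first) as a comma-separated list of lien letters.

A, C, B, E, D, F

Adjusting effective dates: C's effective date is 4/19/2018, when work began.
F is a real-property tax lien, so it outranks all other liens regardless of date.
The other liens, earliest effective date first: C (4/19/2018), B (1/8/2019), E (8/14/2019), D (12/10/2019), A (4/7/2020).
F is senior to A before the subordination, so the two trade places.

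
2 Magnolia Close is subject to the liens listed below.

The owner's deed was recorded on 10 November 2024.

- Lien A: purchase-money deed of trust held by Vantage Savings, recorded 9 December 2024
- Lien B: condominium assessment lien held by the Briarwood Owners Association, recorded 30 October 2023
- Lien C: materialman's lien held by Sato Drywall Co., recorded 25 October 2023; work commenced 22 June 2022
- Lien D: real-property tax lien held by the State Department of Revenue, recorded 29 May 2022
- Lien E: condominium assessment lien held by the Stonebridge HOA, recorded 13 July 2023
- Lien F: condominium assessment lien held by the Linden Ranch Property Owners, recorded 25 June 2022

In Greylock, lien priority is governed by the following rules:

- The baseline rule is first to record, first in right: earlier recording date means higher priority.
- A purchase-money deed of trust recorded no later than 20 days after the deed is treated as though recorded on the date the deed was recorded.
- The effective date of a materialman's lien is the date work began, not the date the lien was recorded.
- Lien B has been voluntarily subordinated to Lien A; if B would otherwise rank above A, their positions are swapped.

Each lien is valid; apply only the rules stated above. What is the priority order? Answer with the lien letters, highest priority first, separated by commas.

Effective dates after the stated exceptions: A was recorded 29 days after the deed — beyond 20 days — so no relation-back applies; C relates back to 22 June 2022 (work commenced).
By effective date, earliest first: D (29 May 2022), C (22 June 2022), F (25 June 2022), E (13 July 2023), B (30 October 2023), A (9 December 2024).
The subordination applies — B was senior to A — so B and A swap.

D, C, F, E, A, B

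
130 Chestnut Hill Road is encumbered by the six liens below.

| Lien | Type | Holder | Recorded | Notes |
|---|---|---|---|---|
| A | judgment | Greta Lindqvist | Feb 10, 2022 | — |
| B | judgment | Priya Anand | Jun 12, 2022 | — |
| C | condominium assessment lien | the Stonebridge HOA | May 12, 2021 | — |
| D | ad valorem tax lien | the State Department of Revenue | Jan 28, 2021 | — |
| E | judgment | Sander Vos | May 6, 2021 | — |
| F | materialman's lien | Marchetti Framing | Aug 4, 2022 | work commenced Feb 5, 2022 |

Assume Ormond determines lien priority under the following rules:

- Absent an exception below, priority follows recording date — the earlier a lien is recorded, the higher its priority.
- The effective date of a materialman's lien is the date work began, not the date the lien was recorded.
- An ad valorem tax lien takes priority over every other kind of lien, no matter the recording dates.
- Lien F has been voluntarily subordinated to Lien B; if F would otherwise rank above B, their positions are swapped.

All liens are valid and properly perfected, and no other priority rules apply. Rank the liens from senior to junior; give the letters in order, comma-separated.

D, E, C, B, A, F

Effective dates after the stated exceptions: F's effective date is Feb 5, 2022, when work began.
As an ad valorem tax lien, D is senior to every other lien.
The other liens, earliest effective date first: E (May 6, 2021), C (May 12, 2021), F (Feb 5, 2022), A (Feb 10, 2022), B (Jun 12, 2022).
F is senior to B before the subordination, so the two trade places.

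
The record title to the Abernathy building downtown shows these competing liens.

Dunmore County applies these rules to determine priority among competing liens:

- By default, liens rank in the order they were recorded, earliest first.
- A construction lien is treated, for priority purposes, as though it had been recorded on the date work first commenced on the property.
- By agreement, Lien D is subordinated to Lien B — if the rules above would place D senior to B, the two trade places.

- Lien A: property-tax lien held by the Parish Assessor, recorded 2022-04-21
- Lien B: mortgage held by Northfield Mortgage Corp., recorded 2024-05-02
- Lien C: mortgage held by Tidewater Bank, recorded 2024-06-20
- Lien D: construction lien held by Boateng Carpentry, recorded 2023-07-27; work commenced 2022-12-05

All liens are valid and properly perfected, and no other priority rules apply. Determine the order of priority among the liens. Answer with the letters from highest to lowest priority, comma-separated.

A, B, D, C

Effective dates after the stated exceptions: D is treated as recorded 2022-12-05, the work-commencement date.
By effective date: A (2022-04-21), D (2022-12-05), B (2024-05-02), C (2024-06-20).
D is senior to B before the subordination, so the two trade places.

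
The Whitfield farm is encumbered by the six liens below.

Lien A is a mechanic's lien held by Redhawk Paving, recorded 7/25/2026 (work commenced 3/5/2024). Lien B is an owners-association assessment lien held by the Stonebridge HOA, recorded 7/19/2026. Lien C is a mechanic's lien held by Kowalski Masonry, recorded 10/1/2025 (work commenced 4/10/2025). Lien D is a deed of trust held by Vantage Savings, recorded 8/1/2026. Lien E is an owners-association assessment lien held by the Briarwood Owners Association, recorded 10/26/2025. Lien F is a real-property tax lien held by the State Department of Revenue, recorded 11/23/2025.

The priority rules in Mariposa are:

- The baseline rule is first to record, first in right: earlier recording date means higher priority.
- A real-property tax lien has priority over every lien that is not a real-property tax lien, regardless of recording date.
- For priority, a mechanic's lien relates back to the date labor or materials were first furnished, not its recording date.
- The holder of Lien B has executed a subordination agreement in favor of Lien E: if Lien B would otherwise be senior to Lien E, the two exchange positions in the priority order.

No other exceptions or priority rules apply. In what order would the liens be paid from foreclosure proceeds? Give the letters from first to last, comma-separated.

F, A, C, E, B, D

First, effective dates: A's effective date is 3/5/2024, when work began; C is treated as recorded 4/10/2025, the work-commencement date.
As a real-property tax lien, F is senior to every other lien.
The other liens, earliest effective date first: A (3/5/2024), C (4/10/2025), E (10/26/2025), B (7/19/2026), D (8/1/2026).
B already ranks below E; the subordination has no effect.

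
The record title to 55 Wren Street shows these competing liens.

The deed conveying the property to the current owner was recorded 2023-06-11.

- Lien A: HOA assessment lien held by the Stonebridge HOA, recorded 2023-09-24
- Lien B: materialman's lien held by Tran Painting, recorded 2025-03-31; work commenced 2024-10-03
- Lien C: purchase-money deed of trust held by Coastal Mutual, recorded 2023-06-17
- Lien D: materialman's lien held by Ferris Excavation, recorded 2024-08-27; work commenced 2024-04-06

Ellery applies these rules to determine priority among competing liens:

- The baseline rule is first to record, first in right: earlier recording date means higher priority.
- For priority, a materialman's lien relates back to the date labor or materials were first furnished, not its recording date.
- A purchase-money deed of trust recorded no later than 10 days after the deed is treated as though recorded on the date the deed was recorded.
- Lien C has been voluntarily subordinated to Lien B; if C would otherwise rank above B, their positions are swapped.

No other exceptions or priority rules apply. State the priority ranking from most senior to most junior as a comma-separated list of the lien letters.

B, A, D, C

Effective dates after the stated exceptions: B's effective date is 2024-10-03, when work began; C was recorded within the 10-day window, so its effective date is the deed date 2023-06-11; D is treated as recorded 2024-04-06, the work-commencement date.
By effective date: C (2023-06-11), A (2023-09-24), D (2024-04-06), B (2024-10-03).
Because C would otherwise rank above B, the subordination swaps them.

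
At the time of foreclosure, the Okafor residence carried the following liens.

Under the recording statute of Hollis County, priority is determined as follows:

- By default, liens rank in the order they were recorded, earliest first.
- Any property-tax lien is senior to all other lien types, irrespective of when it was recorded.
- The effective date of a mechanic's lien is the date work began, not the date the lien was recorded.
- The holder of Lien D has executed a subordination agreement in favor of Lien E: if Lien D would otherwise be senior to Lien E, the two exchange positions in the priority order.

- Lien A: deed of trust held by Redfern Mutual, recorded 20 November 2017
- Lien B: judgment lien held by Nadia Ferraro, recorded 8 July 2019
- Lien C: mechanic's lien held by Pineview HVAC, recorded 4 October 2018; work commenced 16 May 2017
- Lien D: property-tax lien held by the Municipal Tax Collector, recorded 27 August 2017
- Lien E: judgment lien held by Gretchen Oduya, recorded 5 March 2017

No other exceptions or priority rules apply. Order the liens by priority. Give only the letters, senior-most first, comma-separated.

First, effective dates: C's effective date is 16 May 2017, when work began.
D is a property-tax lien, so it outranks all other liens regardless of date.
Among the remaining liens, by effective date: E (5 March 2017), C (16 May 2017), A (20 November 2017), B (8 July 2019).
D is senior to E before the subordination, so the two trade places.

E, D, C, A, B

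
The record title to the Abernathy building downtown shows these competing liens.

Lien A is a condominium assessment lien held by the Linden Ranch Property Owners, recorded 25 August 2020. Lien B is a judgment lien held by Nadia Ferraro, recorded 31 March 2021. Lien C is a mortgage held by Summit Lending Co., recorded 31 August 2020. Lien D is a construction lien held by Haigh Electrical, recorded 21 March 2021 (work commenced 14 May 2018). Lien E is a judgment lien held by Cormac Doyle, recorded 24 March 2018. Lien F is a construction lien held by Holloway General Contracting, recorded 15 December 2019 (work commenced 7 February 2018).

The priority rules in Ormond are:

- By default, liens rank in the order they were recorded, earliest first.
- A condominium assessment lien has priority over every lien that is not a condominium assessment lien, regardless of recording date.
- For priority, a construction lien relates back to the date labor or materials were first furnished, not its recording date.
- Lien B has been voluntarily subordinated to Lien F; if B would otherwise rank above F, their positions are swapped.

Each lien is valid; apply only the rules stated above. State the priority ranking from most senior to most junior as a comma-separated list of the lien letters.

A, F, E, D, C, B

Effective dates: D is treated as recorded 14 May 2018, the work-commencement date; F is treated as recorded 7 February 2018, the work-commencement date.
As a condominium assessment lien, A is senior to every other lien.
Among the remaining liens, by effective date: F (7 February 2018), E (24 March 2018), D (14 May 2018), C (31 August 2020), B (31 March 2021).
B already ranks below F; the subordination has no effect.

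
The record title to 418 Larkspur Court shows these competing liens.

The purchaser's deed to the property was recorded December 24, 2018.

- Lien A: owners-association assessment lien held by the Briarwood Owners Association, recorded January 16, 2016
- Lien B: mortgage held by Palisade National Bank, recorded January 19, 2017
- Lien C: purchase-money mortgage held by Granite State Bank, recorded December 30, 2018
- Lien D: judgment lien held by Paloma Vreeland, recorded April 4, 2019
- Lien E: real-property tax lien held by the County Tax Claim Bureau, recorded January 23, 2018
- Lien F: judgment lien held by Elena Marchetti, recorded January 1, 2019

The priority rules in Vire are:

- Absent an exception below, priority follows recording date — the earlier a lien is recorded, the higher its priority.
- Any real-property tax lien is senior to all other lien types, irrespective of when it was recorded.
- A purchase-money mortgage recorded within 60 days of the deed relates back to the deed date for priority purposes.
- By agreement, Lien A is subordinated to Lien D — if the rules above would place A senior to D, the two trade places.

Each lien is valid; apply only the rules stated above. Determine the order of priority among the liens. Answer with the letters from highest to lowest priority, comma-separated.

Effective dates after the stated exceptions: C relates back to the deed date December 24, 2018.
As a real-property tax lien, E is senior to every other lien.
Among the remaining liens, by effective date: A (January 16, 2016), B (January 19, 2017), C (December 24, 2018), F (January 1, 2019), D (April 4, 2019).
A would otherwise be senior to D, so under the subordination agreement A and D exchange positions.

E, D, B, C, F, A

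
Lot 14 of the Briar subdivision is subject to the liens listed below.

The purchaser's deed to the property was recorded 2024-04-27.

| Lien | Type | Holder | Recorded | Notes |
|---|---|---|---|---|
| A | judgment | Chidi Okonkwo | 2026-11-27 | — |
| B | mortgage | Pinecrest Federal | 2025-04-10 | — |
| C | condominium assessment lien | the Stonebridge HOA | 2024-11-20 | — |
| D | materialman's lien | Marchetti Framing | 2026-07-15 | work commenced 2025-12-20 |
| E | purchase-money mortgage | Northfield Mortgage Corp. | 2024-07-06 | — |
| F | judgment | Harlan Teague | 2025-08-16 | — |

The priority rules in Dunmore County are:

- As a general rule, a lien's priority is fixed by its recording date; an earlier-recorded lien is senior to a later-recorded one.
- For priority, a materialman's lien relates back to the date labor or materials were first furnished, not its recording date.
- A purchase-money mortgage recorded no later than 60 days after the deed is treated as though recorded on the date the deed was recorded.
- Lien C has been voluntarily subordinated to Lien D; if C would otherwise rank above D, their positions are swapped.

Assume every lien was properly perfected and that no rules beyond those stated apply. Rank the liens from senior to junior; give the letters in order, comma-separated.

Adjusting effective dates: D is treated as recorded 2025-12-20, the work-commencement date; E missed the 60-day window (70 days after the deed), so its recording date stands.
Ordering by effective date: E (2024-07-06), C (2024-11-20), B (2025-04-10), F (2025-08-16), D (2025-12-20), A (2026-11-27).
Because C would otherwise rank above D, the subordination swaps them.

E, D, B, F, C, A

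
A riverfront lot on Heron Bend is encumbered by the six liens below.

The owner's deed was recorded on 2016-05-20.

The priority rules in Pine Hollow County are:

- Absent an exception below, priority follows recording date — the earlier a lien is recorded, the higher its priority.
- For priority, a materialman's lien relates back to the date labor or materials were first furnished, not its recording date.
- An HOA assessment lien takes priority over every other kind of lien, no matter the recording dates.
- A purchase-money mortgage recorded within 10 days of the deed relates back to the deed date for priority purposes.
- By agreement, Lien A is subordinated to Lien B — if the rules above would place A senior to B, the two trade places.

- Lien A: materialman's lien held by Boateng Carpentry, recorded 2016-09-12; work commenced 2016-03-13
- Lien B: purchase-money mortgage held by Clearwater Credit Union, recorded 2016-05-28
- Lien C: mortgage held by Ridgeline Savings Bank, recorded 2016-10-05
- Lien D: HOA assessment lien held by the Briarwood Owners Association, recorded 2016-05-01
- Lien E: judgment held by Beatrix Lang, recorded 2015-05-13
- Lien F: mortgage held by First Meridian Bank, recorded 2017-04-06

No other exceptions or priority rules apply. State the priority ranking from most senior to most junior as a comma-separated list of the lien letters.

D, E, B, A, C, F

Effective dates after the stated exceptions: A's effective date is 2016-03-13, when work began; B was recorded within the 10-day window, so its effective date is the deed date 2016-05-20.
As an HOA assessment lien, D is senior to every other lien.
Among the remaining liens, by effective date: E (2015-05-13), A (2016-03-13), B (2016-05-20), C (2016-10-05), F (2017-04-06).
The subordination applies — A was senior to B — so A and B swap.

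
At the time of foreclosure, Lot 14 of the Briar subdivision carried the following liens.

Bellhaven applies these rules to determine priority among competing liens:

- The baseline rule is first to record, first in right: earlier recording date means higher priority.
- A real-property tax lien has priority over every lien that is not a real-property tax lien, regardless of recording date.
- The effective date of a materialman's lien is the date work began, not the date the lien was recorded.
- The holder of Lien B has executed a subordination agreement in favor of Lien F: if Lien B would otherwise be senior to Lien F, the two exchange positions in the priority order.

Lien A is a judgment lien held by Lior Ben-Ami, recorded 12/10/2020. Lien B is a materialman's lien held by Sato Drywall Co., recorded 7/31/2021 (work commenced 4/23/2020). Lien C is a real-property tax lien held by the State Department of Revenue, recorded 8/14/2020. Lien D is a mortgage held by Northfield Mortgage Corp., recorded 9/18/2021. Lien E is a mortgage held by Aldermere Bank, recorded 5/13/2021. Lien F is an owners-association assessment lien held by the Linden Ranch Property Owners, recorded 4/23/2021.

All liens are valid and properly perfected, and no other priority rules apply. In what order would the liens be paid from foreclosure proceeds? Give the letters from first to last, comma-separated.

C, F, A, B, E, D

Effective dates: B is treated as recorded 4/23/2020, the work-commencement date.
C is a real-property tax lien, so it outranks all other liens regardless of date.
Remaining liens by effective date: B (4/23/2020), A (12/10/2020), F (4/23/2021), E (5/13/2021), D (9/18/2021).
B is senior to F before the subordination, so the two trade places.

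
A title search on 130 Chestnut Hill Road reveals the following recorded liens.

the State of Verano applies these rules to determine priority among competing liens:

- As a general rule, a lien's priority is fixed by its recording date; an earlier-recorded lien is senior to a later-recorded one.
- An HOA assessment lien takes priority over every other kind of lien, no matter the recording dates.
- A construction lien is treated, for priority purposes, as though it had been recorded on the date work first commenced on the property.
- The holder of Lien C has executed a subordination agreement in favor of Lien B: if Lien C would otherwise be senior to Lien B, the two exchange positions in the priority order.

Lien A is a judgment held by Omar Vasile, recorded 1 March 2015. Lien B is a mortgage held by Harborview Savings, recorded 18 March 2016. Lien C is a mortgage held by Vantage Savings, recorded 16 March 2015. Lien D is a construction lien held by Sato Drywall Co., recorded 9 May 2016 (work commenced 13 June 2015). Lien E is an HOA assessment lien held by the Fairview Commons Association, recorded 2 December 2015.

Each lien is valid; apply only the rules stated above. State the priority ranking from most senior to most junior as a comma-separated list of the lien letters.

Effective dates after the stated exceptions: D relates back to 13 June 2015 (work commenced).
E is an HOA assessment lien and takes priority over every other lien.
Remaining liens by effective date: A (1 March 2015), C (16 March 2015), D (13 June 2015), B (18 March 2016).
Because C would otherwise rank above B, the subordination swaps them.

E, A, B, D, C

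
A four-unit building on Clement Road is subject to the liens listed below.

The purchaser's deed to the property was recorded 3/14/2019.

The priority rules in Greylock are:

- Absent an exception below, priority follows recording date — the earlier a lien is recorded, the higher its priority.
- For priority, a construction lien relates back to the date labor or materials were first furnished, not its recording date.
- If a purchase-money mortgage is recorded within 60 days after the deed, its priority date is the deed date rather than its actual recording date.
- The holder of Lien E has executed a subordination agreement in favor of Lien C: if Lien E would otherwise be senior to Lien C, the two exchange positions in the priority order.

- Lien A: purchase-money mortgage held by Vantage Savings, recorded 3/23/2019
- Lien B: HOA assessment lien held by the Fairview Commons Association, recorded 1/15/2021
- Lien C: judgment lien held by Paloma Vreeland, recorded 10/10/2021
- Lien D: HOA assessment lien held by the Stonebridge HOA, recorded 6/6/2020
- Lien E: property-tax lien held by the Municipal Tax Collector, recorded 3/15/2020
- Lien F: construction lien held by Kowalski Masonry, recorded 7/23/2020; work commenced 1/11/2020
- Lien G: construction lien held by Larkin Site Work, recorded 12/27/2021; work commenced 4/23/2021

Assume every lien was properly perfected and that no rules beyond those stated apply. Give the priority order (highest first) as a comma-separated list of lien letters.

A, F, C, D, B, G, E

Adjusting effective dates: A was recorded within the 60-day window, so its effective date is the deed date 3/14/2019; F relates back to 1/11/2020 (work commenced); G relates back to 4/23/2021 (work commenced).
Sorted by effective date: A (3/14/2019), F (1/11/2020), E (3/15/2020), D (6/6/2020), B (1/15/2021), G (4/23/2021), C (10/10/2021).
E would otherwise be senior to C, so under the subordination agreement E and C exchange positions.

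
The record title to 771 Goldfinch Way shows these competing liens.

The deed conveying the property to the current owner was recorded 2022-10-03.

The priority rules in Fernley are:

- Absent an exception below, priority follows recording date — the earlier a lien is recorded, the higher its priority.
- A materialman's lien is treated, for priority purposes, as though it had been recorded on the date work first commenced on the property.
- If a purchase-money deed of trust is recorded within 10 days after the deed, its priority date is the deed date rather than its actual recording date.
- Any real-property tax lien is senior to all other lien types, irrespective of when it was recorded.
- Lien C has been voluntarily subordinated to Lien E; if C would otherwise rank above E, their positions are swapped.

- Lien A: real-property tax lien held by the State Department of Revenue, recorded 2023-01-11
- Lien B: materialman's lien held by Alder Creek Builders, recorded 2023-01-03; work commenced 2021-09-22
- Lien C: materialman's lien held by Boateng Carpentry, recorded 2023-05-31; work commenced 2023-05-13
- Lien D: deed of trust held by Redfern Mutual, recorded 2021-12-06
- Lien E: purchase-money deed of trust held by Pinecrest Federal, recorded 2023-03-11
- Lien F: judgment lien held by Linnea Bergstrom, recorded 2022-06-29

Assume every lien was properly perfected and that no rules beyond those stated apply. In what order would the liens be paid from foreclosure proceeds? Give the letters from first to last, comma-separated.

Effective dates: B is treated as recorded 2021-09-22, the work-commencement date; C relates back to 2023-05-13 (work commenced); E missed the 10-day window (159 days after the deed), so its recording date stands.
A is a real-property tax lien, so it outranks all other liens regardless of date.
Among the remaining liens, by effective date: B (2021-09-22), D (2021-12-06), F (2022-06-29), E (2023-03-11), C (2023-05-13).
C is already junior to E, so the subordination agreement changes nothing.

A, B, D, F, E, C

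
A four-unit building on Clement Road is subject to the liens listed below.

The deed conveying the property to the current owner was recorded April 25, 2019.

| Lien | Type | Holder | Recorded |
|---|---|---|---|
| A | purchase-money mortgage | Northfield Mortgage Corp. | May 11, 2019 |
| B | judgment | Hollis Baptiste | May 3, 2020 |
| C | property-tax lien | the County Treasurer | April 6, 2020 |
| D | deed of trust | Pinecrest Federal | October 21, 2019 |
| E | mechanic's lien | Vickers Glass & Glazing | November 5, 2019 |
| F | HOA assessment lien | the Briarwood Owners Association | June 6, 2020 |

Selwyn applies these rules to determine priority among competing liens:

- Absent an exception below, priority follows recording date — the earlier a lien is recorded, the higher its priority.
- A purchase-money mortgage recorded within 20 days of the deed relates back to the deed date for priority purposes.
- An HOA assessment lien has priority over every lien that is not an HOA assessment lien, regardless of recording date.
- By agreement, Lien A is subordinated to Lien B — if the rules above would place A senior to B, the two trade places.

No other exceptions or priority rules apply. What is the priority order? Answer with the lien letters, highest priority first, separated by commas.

F, B, D, E, C, A

Effective dates: A relates back to the deed date April 25, 2019.
F, as an HOA assessment lien, has superpriority and ranks first.
Remaining liens by effective date: A (April 25, 2019), D (October 21, 2019), E (November 5, 2019), C (April 6, 2020), B (May 3, 2020).
A is senior to B before the subordination, so the two trade places.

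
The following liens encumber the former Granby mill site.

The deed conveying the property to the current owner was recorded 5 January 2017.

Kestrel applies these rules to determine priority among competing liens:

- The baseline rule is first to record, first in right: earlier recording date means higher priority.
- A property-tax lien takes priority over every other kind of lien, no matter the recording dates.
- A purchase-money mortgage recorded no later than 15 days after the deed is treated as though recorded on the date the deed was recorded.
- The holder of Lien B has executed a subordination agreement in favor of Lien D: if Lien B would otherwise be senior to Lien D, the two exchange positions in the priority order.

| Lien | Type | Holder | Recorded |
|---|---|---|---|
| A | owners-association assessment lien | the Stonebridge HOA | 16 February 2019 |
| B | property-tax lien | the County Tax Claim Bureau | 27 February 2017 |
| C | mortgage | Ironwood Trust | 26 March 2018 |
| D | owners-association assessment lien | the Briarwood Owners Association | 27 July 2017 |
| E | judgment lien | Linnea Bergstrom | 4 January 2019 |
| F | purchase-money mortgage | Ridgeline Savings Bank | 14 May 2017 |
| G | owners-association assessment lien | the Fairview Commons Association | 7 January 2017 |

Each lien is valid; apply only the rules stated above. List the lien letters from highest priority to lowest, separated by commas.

D, G, F, B, C, E, A

First, effective dates: F was recorded 129 days after the deed — beyond 15 days — so no relation-back applies.
B is a property-tax lien and takes priority over every other lien.
The other liens, earliest effective date first: G (7 January 2017), F (14 May 2017), D (27 July 2017), C (26 March 2018), E (4 January 2019), A (16 February 2019).
Because B would otherwise rank above D, the subordination swaps them.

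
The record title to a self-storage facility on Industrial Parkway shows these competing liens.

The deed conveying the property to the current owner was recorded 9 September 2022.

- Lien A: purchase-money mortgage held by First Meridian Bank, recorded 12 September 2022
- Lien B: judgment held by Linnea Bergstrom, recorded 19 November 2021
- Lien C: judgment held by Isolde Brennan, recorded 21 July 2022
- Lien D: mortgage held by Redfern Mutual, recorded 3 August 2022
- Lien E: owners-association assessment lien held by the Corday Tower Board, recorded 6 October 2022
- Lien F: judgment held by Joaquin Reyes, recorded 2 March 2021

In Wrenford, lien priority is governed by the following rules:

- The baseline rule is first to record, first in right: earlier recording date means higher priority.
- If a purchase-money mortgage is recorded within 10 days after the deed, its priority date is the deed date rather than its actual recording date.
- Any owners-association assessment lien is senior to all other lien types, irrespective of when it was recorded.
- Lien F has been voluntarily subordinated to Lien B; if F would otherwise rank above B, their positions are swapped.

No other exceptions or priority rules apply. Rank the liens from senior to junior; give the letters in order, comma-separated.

Effective dates after the stated exceptions: A's effective date is the deed date, 9 September 2022.
E is an owners-association assessment lien, so it outranks all other liens regardless of date.
Ordering the rest by effective date: F (2 March 2021), B (19 November 2021), C (21 July 2022), D (3 August 2022), A (9 September 2022).
The subordination applies — F was senior to B — so F and B swap.

E, B, F, C, D, A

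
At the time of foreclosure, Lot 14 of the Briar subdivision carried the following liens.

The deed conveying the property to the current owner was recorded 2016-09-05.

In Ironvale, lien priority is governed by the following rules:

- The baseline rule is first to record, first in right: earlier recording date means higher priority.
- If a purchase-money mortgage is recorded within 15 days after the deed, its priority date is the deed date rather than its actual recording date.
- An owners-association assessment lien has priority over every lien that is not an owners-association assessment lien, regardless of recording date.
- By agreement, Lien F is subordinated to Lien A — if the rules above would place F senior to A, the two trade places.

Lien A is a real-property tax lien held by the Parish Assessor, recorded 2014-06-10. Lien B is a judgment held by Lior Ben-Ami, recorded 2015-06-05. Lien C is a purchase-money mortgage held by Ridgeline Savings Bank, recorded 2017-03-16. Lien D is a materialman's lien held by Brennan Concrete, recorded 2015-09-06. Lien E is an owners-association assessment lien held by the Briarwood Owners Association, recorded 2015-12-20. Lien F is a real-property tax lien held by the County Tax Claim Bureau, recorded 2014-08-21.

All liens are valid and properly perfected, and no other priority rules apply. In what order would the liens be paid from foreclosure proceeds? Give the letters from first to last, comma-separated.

Adjusting effective dates: C missed the 15-day window (192 days after the deed), so its recording date stands.
E, as an owners-association assessment lien, has superpriority and ranks first.
Among the remaining liens, by effective date: A (2014-06-10), F (2014-08-21), B (2015-06-05), D (2015-09-06), C (2017-03-16).
F is already junior to A, so the subordination agreement changes nothing.

E, A, F, B, D, C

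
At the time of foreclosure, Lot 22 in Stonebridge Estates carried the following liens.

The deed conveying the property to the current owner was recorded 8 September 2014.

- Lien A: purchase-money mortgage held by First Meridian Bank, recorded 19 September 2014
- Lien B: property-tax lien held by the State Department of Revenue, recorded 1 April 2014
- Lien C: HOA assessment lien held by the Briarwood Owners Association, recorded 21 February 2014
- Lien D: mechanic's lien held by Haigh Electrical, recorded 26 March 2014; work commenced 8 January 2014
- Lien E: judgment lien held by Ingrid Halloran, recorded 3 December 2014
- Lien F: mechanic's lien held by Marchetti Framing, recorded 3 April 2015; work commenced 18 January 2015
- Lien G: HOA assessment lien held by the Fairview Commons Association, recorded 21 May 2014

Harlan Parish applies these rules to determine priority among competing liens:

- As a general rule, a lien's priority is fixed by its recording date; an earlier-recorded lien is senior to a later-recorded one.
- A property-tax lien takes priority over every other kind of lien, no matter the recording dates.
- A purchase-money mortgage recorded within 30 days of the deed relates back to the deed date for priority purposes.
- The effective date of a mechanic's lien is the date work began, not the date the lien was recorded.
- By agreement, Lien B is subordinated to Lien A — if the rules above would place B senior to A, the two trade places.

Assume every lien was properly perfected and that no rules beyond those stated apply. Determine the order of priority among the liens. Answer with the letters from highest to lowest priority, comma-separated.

Effective dates: A relates back to the deed date 8 September 2014; D is treated as recorded 8 January 2014, the work-commencement date; F relates back to 18 January 2015 (work commenced).
B, as a property-tax lien, has superpriority and ranks first.
Ordering the rest by effective date: D (8 January 2014), C (21 February 2014), G (21 May 2014), A (8 September 2014), E (3 December 2014), F (18 January 2015).
B would otherwise be senior to A, so under the subordination agreement B and A exchange positions.

A, D, C, G, B, E, F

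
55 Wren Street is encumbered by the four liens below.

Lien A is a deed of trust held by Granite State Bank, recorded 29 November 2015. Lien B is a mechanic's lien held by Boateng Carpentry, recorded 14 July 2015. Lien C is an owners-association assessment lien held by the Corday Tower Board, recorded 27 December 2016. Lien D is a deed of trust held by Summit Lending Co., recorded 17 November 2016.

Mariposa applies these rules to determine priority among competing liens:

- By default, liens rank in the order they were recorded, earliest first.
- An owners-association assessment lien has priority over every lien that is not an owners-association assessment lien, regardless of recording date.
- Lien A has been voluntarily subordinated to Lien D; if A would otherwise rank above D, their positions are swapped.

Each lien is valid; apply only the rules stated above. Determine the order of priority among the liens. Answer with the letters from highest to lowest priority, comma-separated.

C, B, D, A

C, as an owners-association assessment lien, has superpriority and ranks first.
Ordering the rest by effective date: B (14 July 2015), A (29 November 2015), D (17 November 2016).
A is senior to D before the subordination, so the two trade places.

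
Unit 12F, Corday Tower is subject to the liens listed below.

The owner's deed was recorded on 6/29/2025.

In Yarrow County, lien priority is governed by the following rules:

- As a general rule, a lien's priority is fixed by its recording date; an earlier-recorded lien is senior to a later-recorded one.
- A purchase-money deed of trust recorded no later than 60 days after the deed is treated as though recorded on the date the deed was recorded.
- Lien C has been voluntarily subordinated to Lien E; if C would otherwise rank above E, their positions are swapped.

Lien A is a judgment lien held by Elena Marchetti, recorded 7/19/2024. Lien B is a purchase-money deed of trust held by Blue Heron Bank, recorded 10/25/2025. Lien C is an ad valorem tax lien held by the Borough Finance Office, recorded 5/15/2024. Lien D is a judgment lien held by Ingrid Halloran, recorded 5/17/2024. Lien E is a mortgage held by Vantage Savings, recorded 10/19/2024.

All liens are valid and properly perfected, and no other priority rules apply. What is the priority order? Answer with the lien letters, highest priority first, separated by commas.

Effective dates: B was recorded 118 days after the deed — beyond 60 days — so no relation-back applies.
Sorted by effective date: C (5/15/2024), D (5/17/2024), A (7/19/2024), E (10/19/2024), B (10/25/2025).
The subordination applies — C was senior to E — so C and E swap.

E, D, A, C, B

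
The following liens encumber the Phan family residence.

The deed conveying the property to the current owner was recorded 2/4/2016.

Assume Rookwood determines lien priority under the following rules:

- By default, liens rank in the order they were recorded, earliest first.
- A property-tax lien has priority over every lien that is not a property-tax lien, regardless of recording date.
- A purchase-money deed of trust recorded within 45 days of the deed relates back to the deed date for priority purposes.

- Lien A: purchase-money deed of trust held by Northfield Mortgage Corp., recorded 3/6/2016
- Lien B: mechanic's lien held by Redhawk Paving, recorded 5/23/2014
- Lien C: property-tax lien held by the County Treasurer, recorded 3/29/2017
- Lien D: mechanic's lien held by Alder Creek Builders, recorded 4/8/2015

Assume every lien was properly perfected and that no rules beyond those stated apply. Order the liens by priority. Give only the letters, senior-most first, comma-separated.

C, B, D, A

Adjusting effective dates: A relates back to the deed date 2/4/2016.
C is a property-tax lien and takes priority over every other lien.
The other liens, earliest effective date first: B (5/23/2014), D (4/8/2015), A (2/4/2016).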